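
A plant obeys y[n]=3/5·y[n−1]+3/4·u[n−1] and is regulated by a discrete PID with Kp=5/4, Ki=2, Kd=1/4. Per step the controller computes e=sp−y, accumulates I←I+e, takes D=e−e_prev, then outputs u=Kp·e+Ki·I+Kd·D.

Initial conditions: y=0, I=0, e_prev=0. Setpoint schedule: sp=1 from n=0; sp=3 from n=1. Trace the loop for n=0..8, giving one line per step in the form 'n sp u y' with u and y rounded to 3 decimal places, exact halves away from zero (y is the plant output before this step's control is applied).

(exact arithmetic carried between steps; '≈' marks a value shown rounded to 6 d.p. or computed from one; I and e_prev carry over from the previous line; the table rounds u and y to 3 d.p., halves away from zero)
n=0: y=0, sp=1, e=sp−y=1; I=1, D=e−e_prev=1; u=5/4·1+2·1+1/4·1=3.5; next y=3/5·0+3/4·3.5=2.625
n=1: y=2.625, sp=3, e=sp−y=0.375; I=1.375, D=e−e_prev=-0.625; u=5/4·0.375+2·1.375+1/4·(-0.625)=3.0625; next y=3/5·2.625+3/4·3.0625=3.871875
n=2: y=3.871875, sp=3, e=sp−y=-0.871875; I=0.503125, D=e−e_prev=-1.246875; u=5/4·(-0.871875)+2·0.503125+1/4·(-1.246875)≈-0.395313; next y=3/5·3.871875+3/4·(-0.395313)≈2.026641
n=3: y≈2.026641, sp=3, e=sp−y≈0.973359; I≈1.476484, D=e−e_prev≈1.845234; u=5/4·0.973359+2·1.476484+1/4·1.845234≈4.630977; next y=3/5·2.026641+3/4·4.630977≈4.689217
n=4: y≈4.689217, sp=3, e=sp−y≈-1.689217; I≈-0.212732, D=e−e_prev≈-2.662576; u=5/4·(-1.689217)+2·(-0.212732)+1/4·(-2.662576)≈-3.202630; next y=3/5·4.689217+3/4·(-3.202630)≈0.411558
n=5: y≈0.411558, sp=3, e=sp−y≈2.588442; I≈2.375710, D=e−e_prev≈4.277659; u=5/4·2.588442+2·2.375710+1/4·4.277659≈9.056388; next y=3/5·0.411558+3/4·9.056388≈7.039225
n=6: y≈7.039225, sp=3, e=sp−y≈-4.039225; I≈-1.663515, D=e−e_prev≈-6.627668; u=5/4·(-4.039225)+2·(-1.663515)+1/4·(-6.627668)≈-10.032979; next y=3/5·7.039225+3/4·(-10.032979)≈-3.301199
n=7: y≈-3.301199, sp=3, e=sp−y≈6.301199; I≈4.637684, D=e−e_prev≈10.340424; u=5/4·6.301199+2·4.637684+1/4·10.340424≈19.736973; next y=3/5·(-3.301199)+3/4·19.736973≈12.822010
n=8: y≈12.822010, sp=3, e=sp−y≈-9.822010; I≈-5.184326, D=e−e_prev≈-16.123209; u=5/4·(-9.822010)+2·(-5.184326)+1/4·(-16.123209)≈-26.676967; next y=3/5·12.822010+3/4·(-26.676967)≈-12.314519

0 1 3.500 0.000
1 3 3.063 2.625
2 3 -0.395 3.872
3 3 4.631 2.027
4 3 -3.203 4.689
5 3 9.056 0.412
6 3 -10.033 7.039
7 3 19.737 -3.301
8 3 -26.677 12.822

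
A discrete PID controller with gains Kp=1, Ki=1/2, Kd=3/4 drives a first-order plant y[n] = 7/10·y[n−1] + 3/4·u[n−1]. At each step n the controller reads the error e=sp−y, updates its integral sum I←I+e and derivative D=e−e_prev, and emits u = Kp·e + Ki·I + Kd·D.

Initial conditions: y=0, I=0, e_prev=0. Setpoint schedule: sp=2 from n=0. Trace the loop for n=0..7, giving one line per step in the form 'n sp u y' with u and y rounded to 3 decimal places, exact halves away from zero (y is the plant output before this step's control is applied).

0 2 4.500 0.000
1 2 -3.594 3.375
2 2 6.593 -0.333
3 2 -6.371 4.711
4 2 9.988 -1.481
5 2 -10.770 6.455
6 2 15.485 -3.559
7 2 -17.779 9.123

(exact arithmetic carried between steps; '≈' marks a value shown rounded to 6 d.p. or computed from one; I and e_prev carry over from the previous line; the table rounds u and y to 3 d.p., halves away from zero)
n=0: y=0, sp=2, e=sp−y=2; I=2, D=e−e_prev=2; u=1·2+1/2·2+3/4·2=4.5; next y=7/10·0+3/4·4.5=3.375
n=1: y=3.375, sp=2, e=sp−y=-1.375; I=0.625, D=e−e_prev=-3.375; u=1·(-1.375)+1/2·0.625+3/4·(-3.375)=-3.59375; next y=7/10·3.375+3/4·(-3.59375)≈-0.332813
n=2: y≈-0.332813, sp=2, e=sp−y≈2.332813; I≈2.957813, D=e−e_prev≈3.707813; u=1·2.332813+1/2·2.957813+3/4·3.707813≈6.592578; next y=7/10·(-0.332813)+3/4·6.592578≈4.711465
n=3: y≈4.711465, sp=2, e=sp−y≈-2.711465; I≈0.246348, D=e−e_prev≈-5.044277; u=1·(-2.711465)+1/2·0.246348+3/4·(-5.044277)≈-6.371499; next y=7/10·4.711465+3/4·(-6.371499)≈-1.480599
n=4: y≈-1.480599, sp=2, e=sp−y≈3.480599; I≈3.726947, D=e−e_prev≈6.192064; u=1·3.480599+1/2·3.726947+3/4·6.192064≈9.988120; next y=7/10·(-1.480599)+3/4·9.988120≈6.454671
n=5: y≈6.454671, sp=2, e=sp−y≈-4.454671; I≈-0.727724, D=e−e_prev≈-7.935270; u=1·(-4.454671)+1/2·(-0.727724)+3/4·(-7.935270)≈-10.769985; next y=7/10·6.454671+3/4·(-10.769985)≈-3.559219
n=6: y≈-3.559219, sp=2, e=sp−y≈5.559219; I≈4.831495, D=e−e_prev≈10.013890; u=1·5.559219+1/2·4.831495+3/4·10.013890≈15.485384; next y=7/10·(-3.559219)+3/4·15.485384≈9.122585
n=7: y≈9.122585, sp=2, e=sp−y≈-7.122585; I≈-2.291090, D=e−e_prev≈-12.681804; u=1·(-7.122585)+1/2·(-2.291090)+3/4·(-12.681804)≈-17.779483; next y=7/10·9.122585+3/4·(-17.779483)≈-6.948803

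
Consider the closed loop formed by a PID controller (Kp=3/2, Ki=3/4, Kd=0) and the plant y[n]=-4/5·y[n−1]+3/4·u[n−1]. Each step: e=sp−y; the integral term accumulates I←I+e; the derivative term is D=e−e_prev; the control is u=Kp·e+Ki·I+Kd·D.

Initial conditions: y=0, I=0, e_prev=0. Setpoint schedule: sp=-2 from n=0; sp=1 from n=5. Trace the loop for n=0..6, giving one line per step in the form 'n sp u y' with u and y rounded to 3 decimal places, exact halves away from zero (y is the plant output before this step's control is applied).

(exact arithmetic carried between steps; '≈' marks a value shown rounded to 6 d.p. or computed from one; I and e_prev carry over from the previous line; the table rounds u and y to 3 d.p., halves away from zero)
n=0: y=0, sp=-2, e=sp−y=-2; I=-2, D=e−e_prev=-2; u=3/2·(-2)+3/4·(-2)+0·(-2)=-4.5; next y=-4/5·0+3/4·(-4.5)=-3.375
n=1: y=-3.375, sp=-2, e=sp−y=1.375; I=-0.625, D=e−e_prev=3.375; u=3/2·1.375+3/4·(-0.625)+0·3.375=1.59375; next y=-4/5·(-3.375)+3/4·1.59375≈3.895313
n=2: y≈3.895313, sp=-2, e=sp−y≈-5.895313; I≈-6.520313, D=e−e_prev≈-7.270313; u=3/2·(-5.895313)+3/4·(-6.520313)+0·(-7.270313)≈-13.733203; next y=-4/5·3.895313+3/4·(-13.733203)≈-13.416152
n=3: y≈-13.416152, sp=-2, e=sp−y≈11.416152; I≈4.895840, D=e−e_prev≈17.311465; u=3/2·11.416152+3/4·4.895840+0·17.311465≈20.796108; next y=-4/5·(-13.416152)+3/4·20.796108≈26.330003
n=4: y≈26.330003, sp=-2, e=sp−y≈-28.330003; I≈-23.434163, D=e−e_prev≈-39.746156; u=3/2·(-28.330003)+3/4·(-23.434163)+0·(-39.746156)≈-60.070627; next y=-4/5·26.330003+3/4·(-60.070627)≈-66.116973
n=5: y≈-66.116973, sp=1, e=sp−y≈67.116973; I≈43.682810, D=e−e_prev≈95.446976; u=3/2·67.116973+3/4·43.682810+0·95.446976≈133.437567; next y=-4/5·(-66.116973)+3/4·133.437567≈152.971753
n=6: y≈152.971753, sp=1, e=sp−y≈-151.971753; I≈-108.288944, D=e−e_prev≈-219.088726; u=3/2·(-151.971753)+3/4·(-108.288944)+0·(-219.088726)≈-309.174338; next y=-4/5·152.971753+3/4·(-309.174338)≈-354.258156

0 -2 -4.500 0.000
1 -2 1.594 -3.375
2 -2 -13.733 3.895
3 -2 20.796 -13.416
4 -2 -60.071 26.330
5 1 133.438 -66.117
6 1 -309.174 152.972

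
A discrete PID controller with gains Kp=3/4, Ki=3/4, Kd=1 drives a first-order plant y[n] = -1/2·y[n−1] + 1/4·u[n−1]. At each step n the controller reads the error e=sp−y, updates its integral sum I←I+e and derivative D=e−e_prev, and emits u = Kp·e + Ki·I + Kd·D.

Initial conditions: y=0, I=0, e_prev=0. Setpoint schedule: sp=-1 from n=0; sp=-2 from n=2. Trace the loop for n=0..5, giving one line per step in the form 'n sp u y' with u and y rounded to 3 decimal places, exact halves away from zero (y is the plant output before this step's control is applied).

0 -1 -2.500 0.000
1 -1 -0.688 -0.625
2 -2 -6.008 0.141
3 -2 -1.565 -1.572
4 -2 -8.517 0.395
5 -2 -1.542 -2.327

(exact arithmetic carried between steps; '≈' marks a value shown rounded to 6 d.p. or computed from one; I and e_prev carry over from the previous line; the table rounds u and y to 3 d.p., halves away from zero)
n=0: y=0, sp=-1, e=sp−y=-1; I=-1, D=e−e_prev=-1; u=3/4·(-1)+3/4·(-1)+1·(-1)=-2.5; next y=-1/2·0+1/4·(-2.5)=-0.625
n=1: y=-0.625, sp=-1, e=sp−y=-0.375; I=-1.375, D=e−e_prev=0.625; u=3/4·(-0.375)+3/4·(-1.375)+1·0.625=-0.6875; next y=-1/2·(-0.625)+1/4·(-0.6875)=0.140625
n=2: y=0.140625, sp=-2, e=sp−y=-2.140625; I=-3.515625, D=e−e_prev=-1.765625; u=3/4·(-2.140625)+3/4·(-3.515625)+1·(-1.765625)≈-6.007813; next y=-1/2·0.140625+1/4·(-6.007813)≈-1.572266
n=3: y≈-1.572266, sp=-2, e=sp−y≈-0.427734; I≈-3.943359, D=e−e_prev≈1.712891; u=3/4·(-0.427734)+3/4·(-3.943359)+1·1.712891≈-1.565430; next y=-1/2·(-1.572266)+1/4·(-1.565430)≈0.394775
n=4: y≈0.394775, sp=-2, e=sp−y≈-2.394775; I≈-6.338135, D=e−e_prev≈-1.967041; u=3/4·(-2.394775)+3/4·(-6.338135)+1·(-1.967041)≈-8.516724; next y=-1/2·0.394775+1/4·(-8.516724)≈-2.326569
n=5: y≈-2.326569, sp=-2, e=sp−y≈0.326569; I≈-6.011566, D=e−e_prev≈2.721344; u=3/4·0.326569+3/4·(-6.011566)+1·2.721344≈-1.542404; next y=-1/2·(-2.326569)+1/4·(-1.542404)≈0.777683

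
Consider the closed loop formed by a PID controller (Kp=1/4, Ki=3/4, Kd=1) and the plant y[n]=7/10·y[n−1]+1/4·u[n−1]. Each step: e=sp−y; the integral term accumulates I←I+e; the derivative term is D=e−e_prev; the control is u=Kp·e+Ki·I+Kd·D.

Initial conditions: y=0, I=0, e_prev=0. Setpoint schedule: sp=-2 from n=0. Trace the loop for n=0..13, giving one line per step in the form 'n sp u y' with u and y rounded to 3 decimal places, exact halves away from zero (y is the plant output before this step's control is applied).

(exact arithmetic carried between steps; '≈' marks a value shown rounded to 6 d.p. or computed from one; I and e_prev carry over from the previous line; the table rounds u and y to 3 d.p., halves away from zero)
n=0: y=0, sp=-2, e=sp−y=-2; I=-2, D=e−e_prev=-2; u=1/4·(-2)+3/4·(-2)+1·(-2)=-4; next y=7/10·0+1/4·(-4)=-1
n=1: y=-1, sp=-2, e=sp−y=-1; I=-3, D=e−e_prev=1; u=1/4·(-1)+3/4·(-3)+1·1=-1.5; next y=7/10·(-1)+1/4·(-1.5)=-1.075
n=2: y=-1.075, sp=-2, e=sp−y=-0.925; I=-3.925, D=e−e_prev=0.075; u=1/4·(-0.925)+3/4·(-3.925)+1·0.075=-3.1; next y=7/10·(-1.075)+1/4·(-3.1)=-1.5275
n=3: y=-1.5275, sp=-2, e=sp−y=-0.4725; I=-4.3975, D=e−e_prev=0.4525; u=1/4·(-0.4725)+3/4·(-4.3975)+1·0.4525=-2.96375; next y=7/10·(-1.5275)+1/4·(-2.96375)≈-1.810188
n=4: y≈-1.810188, sp=-2, e=sp−y≈-0.189813; I≈-4.587313, D=e−e_prev≈0.282688; u=1/4·(-0.189813)+3/4·(-4.587313)+1·0.282688≈-3.20525; next y=7/10·(-1.810188)+1/4·(-3.20525)≈-2.068444
n=5: y≈-2.068444, sp=-2, e=sp−y≈0.068444; I≈-4.518869, D=e−e_prev≈0.258256; u=1/4·0.068444+3/4·(-4.518869)+1·0.258256≈-3.113784; next y=7/10·(-2.068444)+1/4·(-3.113784)≈-2.226357
n=6: y≈-2.226357, sp=-2, e=sp−y≈0.226357; I≈-4.292512, D=e−e_prev≈0.157913; u=1/4·0.226357+3/4·(-4.292512)+1·0.157913≈-3.004882; next y=7/10·(-2.226357)+1/4·(-3.004882)≈-2.309670
n=7: y≈-2.309670, sp=-2, e=sp−y≈0.309670; I≈-3.982842, D=e−e_prev≈0.083313; u=1/4·0.309670+3/4·(-3.982842)+1·0.083313≈-2.826400; next y=7/10·(-2.309670)+1/4·(-2.826400)≈-2.323369
n=8: y≈-2.323369, sp=-2, e=sp−y≈0.323369; I≈-3.659473, D=e−e_prev≈0.013699; u=1/4·0.323369+3/4·(-3.659473)+1·0.013699≈-2.650063; next y=7/10·(-2.323369)+1/4·(-2.650063)≈-2.288874
n=9: y≈-2.288874, sp=-2, e=sp−y≈0.288874; I≈-3.370598, D=e−e_prev≈-0.034495; u=1/4·0.288874+3/4·(-3.370598)+1·(-0.034495)≈-2.490225; next y=7/10·(-2.288874)+1/4·(-2.490225)≈-2.224768
n=10: y≈-2.224768, sp=-2, e=sp−y≈0.224768; I≈-3.145830, D=e−e_prev≈-0.064106; u=1/4·0.224768+3/4·(-3.145830)+1·(-0.064106)≈-2.367286; next y=7/10·(-2.224768)+1/4·(-2.367286)≈-2.149159
n=11: y≈-2.149159, sp=-2, e=sp−y≈0.149159; I≈-2.996671, D=e−e_prev≈-0.075609; u=1/4·0.149159+3/4·(-2.996671)+1·(-0.075609)≈-2.285822; next y=7/10·(-2.149159)+1/4·(-2.285822)≈-2.075867
n=12: y≈-2.075867, sp=-2, e=sp−y≈0.075867; I≈-2.920804, D=e−e_prev≈-0.073292; u=1/4·0.075867+3/4·(-2.920804)+1·(-0.073292)≈-2.244928; next y=7/10·(-2.075867)+1/4·(-2.244928)≈-2.014339
n=13: y≈-2.014339, sp=-2, e=sp−y≈0.014339; I≈-2.906465, D=e−e_prev≈-0.061528; u=1/4·0.014339+3/4·(-2.906465)+1·(-0.061528)≈-2.237792; next y=7/10·(-2.014339)+1/4·(-2.237792)≈-1.969485

0 -2 -4.000 0.000
1 -2 -1.500 -1.000
2 -2 -3.100 -1.075
3 -2 -2.964 -1.528
4 -2 -3.205 -1.810
5 -2 -3.114 -2.068
6 -2 -3.005 -2.226
7 -2 -2.826 -2.310
8 -2 -2.650 -2.323
9 -2 -2.490 -2.289
10 -2 -2.367 -2.225
11 -2 -2.286 -2.149
12 -2 -2.245 -2.076
13 -2 -2.238 -2.014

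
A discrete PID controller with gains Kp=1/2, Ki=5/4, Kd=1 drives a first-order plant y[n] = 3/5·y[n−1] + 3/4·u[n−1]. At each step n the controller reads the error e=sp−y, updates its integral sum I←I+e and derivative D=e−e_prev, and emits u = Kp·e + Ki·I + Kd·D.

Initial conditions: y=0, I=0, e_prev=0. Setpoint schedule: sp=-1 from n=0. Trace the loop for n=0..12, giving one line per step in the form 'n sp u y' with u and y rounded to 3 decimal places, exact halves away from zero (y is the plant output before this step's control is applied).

(exact arithmetic carried between steps; '≈' marks a value shown rounded to 6 d.p. or computed from one; I and e_prev carry over from the previous line; the table rounds u and y to 3 d.p., halves away from zero)
n=0: y=0, sp=-1, e=sp−y=-1; I=-1, D=e−e_prev=-1; u=1/2·(-1)+5/4·(-1)+1·(-1)=-2.75; next y=3/5·0+3/4·(-2.75)=-2.0625
n=1: y=-2.0625, sp=-1, e=sp−y=1.0625; I=0.0625, D=e−e_prev=2.0625; u=1/2·1.0625+5/4·0.0625+1·2.0625=2.671875; next y=3/5·(-2.0625)+3/4·2.671875≈0.766406
n=2: y≈0.766406, sp=-1, e=sp−y≈-1.766406; I≈-1.703906, D=e−e_prev≈-2.828906; u=1/2·(-1.766406)+5/4·(-1.703906)+1·(-2.828906)≈-5.841992; next y=3/5·0.766406+3/4·(-5.841992)≈-3.921650
n=3: y≈-3.921650, sp=-1, e=sp−y≈2.921650; I≈1.217744, D=e−e_prev≈4.688057; u=1/2·2.921650+5/4·1.217744+1·4.688057≈7.671062; next y=3/5·(-3.921650)+3/4·7.671062≈3.400306
n=4: y≈3.400306, sp=-1, e=sp−y≈-4.400306; I≈-3.182562, D=e−e_prev≈-7.321957; u=1/2·(-4.400306)+5/4·(-3.182562)+1·(-7.321957)≈-13.500312; next y=3/5·3.400306+3/4·(-13.500312)≈-8.085051
n=5: y≈-8.085051, sp=-1, e=sp−y≈7.085051; I≈3.902488, D=e−e_prev≈11.485357; u=1/2·7.085051+5/4·3.902488+1·11.485357≈19.905993; next y=3/5·(-8.085051)+3/4·19.905993≈10.078464
n=6: y≈10.078464, sp=-1, e=sp−y≈-11.078464; I≈-7.175976, D=e−e_prev≈-18.163515; u=1/2·(-11.078464)+5/4·(-7.175976)+1·(-18.163515)≈-32.672717; next y=3/5·10.078464+3/4·(-32.672717)≈-18.457459
n=7: y≈-18.457459, sp=-1, e=sp−y≈17.457459; I≈10.281483, D=e−e_prev≈28.535923; u=1/2·17.457459+5/4·10.281483+1·28.535923≈50.116506; next y=3/5·(-18.457459)+3/4·50.116506≈26.512905
n=8: y≈26.512905, sp=-1, e=sp−y≈-27.512905; I≈-17.231421, D=e−e_prev≈-44.970363; u=1/2·(-27.512905)+5/4·(-17.231421)+1·(-44.970363)≈-80.266092; next y=3/5·26.512905+3/4·(-80.266092)≈-44.291827
n=9: y≈-44.291827, sp=-1, e=sp−y≈43.291827; I≈26.060405, D=e−e_prev≈70.804731; u=1/2·43.291827+5/4·26.060405+1·70.804731≈125.026151; next y=3/5·(-44.291827)+3/4·125.026151≈67.194517
n=10: y≈67.194517, sp=-1, e=sp−y≈-68.194517; I≈-42.134112, D=e−e_prev≈-111.486344; u=1/2·(-68.194517)+5/4·(-42.134112)+1·(-111.486344)≈-198.251242; next y=3/5·67.194517+3/4·(-198.251242)≈-108.371721
n=11: y≈-108.371721, sp=-1, e=sp−y≈107.371721; I≈65.237609, D=e−e_prev≈175.566239; u=1/2·107.371721+5/4·65.237609+1·175.566239≈310.799111; next y=3/5·(-108.371721)+3/4·310.799111≈168.076301
n=12: y≈168.076301, sp=-1, e=sp−y≈-169.076301; I≈-103.838691, D=e−e_prev≈-276.448022; u=1/2·(-169.076301)+5/4·(-103.838691)+1·(-276.448022)≈-490.784536; next y=3/5·168.076301+3/4·(-490.784536)≈-267.242622

0 -1 -2.750 0.000
1 -1 2.672 -2.063
2 -1 -5.842 0.766
3 -1 7.671 -3.922
4 -1 -13.500 3.400
5 -1 19.906 -8.085
6 -1 -32.673 10.078
7 -1 50.117 -18.457
8 -1 -80.266 26.513
9 -1 125.026 -44.292
10 -1 -198.251 67.195
11 -1 310.799 -108.372
12 -1 -490.785 168.076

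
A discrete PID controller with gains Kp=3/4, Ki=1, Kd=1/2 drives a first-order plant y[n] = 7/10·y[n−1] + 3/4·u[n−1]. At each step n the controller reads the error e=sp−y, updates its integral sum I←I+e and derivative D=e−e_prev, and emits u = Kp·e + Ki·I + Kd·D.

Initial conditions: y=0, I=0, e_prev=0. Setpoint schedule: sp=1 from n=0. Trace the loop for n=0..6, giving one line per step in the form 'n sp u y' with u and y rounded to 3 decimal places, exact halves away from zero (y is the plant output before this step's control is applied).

0 1 2.250 0.000
1 1 -1.047 1.688
2 1 2.015 0.396
3 1 -1.160 1.789
4 1 1.912 0.382
5 1 -1.142 1.702
6 1 1.892 0.335

(exact arithmetic carried between steps; '≈' marks a value shown rounded to 6 d.p. or computed from one; I and e_prev carry over from the previous line; the table rounds u and y to 3 d.p., halves away from zero)
n=0: y=0, sp=1, e=sp−y=1; I=1, D=e−e_prev=1; u=3/4·1+1·1+1/2·1=2.25; next y=7/10·0+3/4·2.25=1.6875
n=1: y=1.6875, sp=1, e=sp−y=-0.6875; I=0.3125, D=e−e_prev=-1.6875; u=3/4·(-0.6875)+1·0.3125+1/2·(-1.6875)=-1.046875; next y=7/10·1.6875+3/4·(-1.046875)≈0.396094
n=2: y≈0.396094, sp=1, e=sp−y≈0.603906; I≈0.916406, D=e−e_prev≈1.291406; u=3/4·0.603906+1·0.916406+1/2·1.291406≈2.015039; next y=7/10·0.396094+3/4·2.015039≈1.788545
n=3: y≈1.788545, sp=1, e=sp−y≈-0.788545; I≈0.127861, D=e−e_prev≈-1.392451; u=3/4·(-0.788545)+1·0.127861+1/2·(-1.392451)≈-1.159773; next y=7/10·1.788545+3/4·(-1.159773)≈0.382152
n=4: y≈0.382152, sp=1, e=sp−y≈0.617848; I≈0.745710, D=e−e_prev≈1.406393; u=3/4·0.617848+1·0.745710+1/2·1.406393≈1.912292; next y=7/10·0.382152+3/4·1.912292≈1.701726
n=5: y≈1.701726, sp=1, e=sp−y≈-0.701726; I≈0.043984, D=e−e_prev≈-1.319574; u=3/4·(-0.701726)+1·0.043984+1/2·(-1.319574)≈-1.142097; next y=7/10·1.701726+3/4·(-1.142097)≈0.334635
n=6: y≈0.334635, sp=1, e=sp−y≈0.665365; I≈0.709349, D=e−e_prev≈1.367090; u=3/4·0.665365+1·0.709349+1/2·1.367090≈1.891918; next y=7/10·0.334635+3/4·1.891918≈1.653183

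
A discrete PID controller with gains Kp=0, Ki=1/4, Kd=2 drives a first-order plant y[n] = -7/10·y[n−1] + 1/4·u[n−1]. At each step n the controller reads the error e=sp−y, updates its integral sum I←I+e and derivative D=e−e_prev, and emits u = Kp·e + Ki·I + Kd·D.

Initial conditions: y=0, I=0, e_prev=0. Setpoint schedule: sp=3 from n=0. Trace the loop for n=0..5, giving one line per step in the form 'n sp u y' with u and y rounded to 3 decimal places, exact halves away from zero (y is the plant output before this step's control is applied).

(exact arithmetic carried between steps; '≈' marks a value shown rounded to 6 d.p. or computed from one; I and e_prev carry over from the previous line; the table rounds u and y to 3 d.p., halves away from zero)
n=0: y=0, sp=3, e=sp−y=3; I=3, D=e−e_prev=3; u=0·3+1/4·3+2·3=6.75; next y=-7/10·0+1/4·6.75=1.6875
n=1: y=1.6875, sp=3, e=sp−y=1.3125; I=4.3125, D=e−e_prev=-1.6875; u=0·1.3125+1/4·4.3125+2·(-1.6875)=-2.296875; next y=-7/10·1.6875+1/4·(-2.296875)≈-1.755469
n=2: y≈-1.755469, sp=3, e=sp−y≈4.755469; I≈9.067969, D=e−e_prev≈3.442969; u=0·4.755469+1/4·9.067969+2·3.442969≈9.152930; next y=-7/10·(-1.755469)+1/4·9.152930≈3.517061
n=3: y≈3.517061, sp=3, e=sp−y≈-0.517061; I≈8.550908, D=e−e_prev≈-5.272529; u=0·(-0.517061)+1/4·8.550908+2·(-5.272529)≈-8.407332; next y=-7/10·3.517061+1/4·(-8.407332)≈-4.563775
n=4: y≈-4.563775, sp=3, e=sp−y≈7.563775; I≈16.114683, D=e−e_prev≈8.080836; u=0·7.563775+1/4·16.114683+2·8.080836≈20.190342; next y=-7/10·(-4.563775)+1/4·20.190342≈8.242228
n=5: y≈8.242228, sp=3, e=sp−y≈-5.242228; I≈10.872455, D=e−e_prev≈-12.806004; u=0·(-5.242228)+1/4·10.872455+2·(-12.806004)≈-22.893893; next y=-7/10·8.242228+1/4·(-22.893893)≈-11.493033

0 3 6.750 0.000
1 3 -2.297 1.688
2 3 9.153 -1.755
3 3 -8.407 3.517
4 3 20.190 -4.564
5 3 -22.894 8.242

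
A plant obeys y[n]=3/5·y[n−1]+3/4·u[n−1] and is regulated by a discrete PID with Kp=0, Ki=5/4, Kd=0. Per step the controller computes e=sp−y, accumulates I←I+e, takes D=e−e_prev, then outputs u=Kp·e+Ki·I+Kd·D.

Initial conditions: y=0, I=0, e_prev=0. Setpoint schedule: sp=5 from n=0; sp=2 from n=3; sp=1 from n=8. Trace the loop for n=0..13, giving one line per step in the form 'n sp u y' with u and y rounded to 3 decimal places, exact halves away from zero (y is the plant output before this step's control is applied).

(exact arithmetic carried between steps; '≈' marks a value shown rounded to 6 d.p. or computed from one; I and e_prev carry over from the previous line; the table rounds u and y to 3 d.p., halves away from zero)
n=0: y=0, sp=5, e=sp−y=5; I=5, D=e−e_prev=5; u=0·5+5/4·5+0·5=6.25; next y=3/5·0+3/4·6.25=4.6875
n=1: y=4.6875, sp=5, e=sp−y=0.3125; I=5.3125, D=e−e_prev=-4.6875; u=0·0.3125+5/4·5.3125+0·(-4.6875)=6.640625; next y=3/5·4.6875+3/4·6.640625≈7.792969
n=2: y≈7.792969, sp=5, e=sp−y≈-2.792969; I≈2.519531, D=e−e_prev≈-3.105469; u=0·(-2.792969)+5/4·2.519531+0·(-3.105469)≈3.149414; next y=3/5·7.792969+3/4·3.149414≈7.037842
n=3: y≈7.037842, sp=2, e=sp−y≈-5.037842; I≈-2.518311, D=e−e_prev≈-2.244873; u=0·(-5.037842)+5/4·(-2.518311)+0·(-2.244873)≈-3.147888; next y=3/5·7.037842+3/4·(-3.147888)≈1.861789
n=4: y≈1.861789, sp=2, e=sp−y≈0.138211; I≈-2.380099, D=e−e_prev≈5.176053; u=0·0.138211+5/4·(-2.380099)+0·5.176053≈-2.975124; next y=3/5·1.861789+3/4·(-2.975124)≈-1.114270
n=5: y≈-1.114270, sp=2, e=sp−y≈3.114270; I≈0.734170, D=e−e_prev≈2.976059; u=0·3.114270+5/4·0.734170+0·2.976059≈0.917713; next y=3/5·(-1.114270)+3/4·0.917713≈0.019723
n=6: y≈0.019723, sp=2, e=sp−y≈1.980277; I≈2.714448, D=e−e_prev≈-1.133993; u=0·1.980277+5/4·2.714448+0·(-1.133993)≈3.393059; next y=3/5·0.019723+3/4·3.393059≈2.556628
n=7: y≈2.556628, sp=2, e=sp−y≈-0.556628; I≈2.157819, D=e−e_prev≈-2.536905; u=0·(-0.556628)+5/4·2.157819+0·(-2.536905)≈2.697274; next y=3/5·2.556628+3/4·2.697274≈3.556933
n=8: y≈3.556933, sp=1, e=sp−y≈-2.556933; I≈-0.399113, D=e−e_prev≈-2.000304; u=0·(-2.556933)+5/4·(-0.399113)+0·(-2.000304)≈-0.498892; next y=3/5·3.556933+3/4·(-0.498892)≈1.759991
n=9: y≈1.759991, sp=1, e=sp−y≈-0.759991; I≈-1.159104, D=e−e_prev≈1.796942; u=0·(-0.759991)+5/4·(-1.159104)+0·1.796942≈-1.448880; next y=3/5·1.759991+3/4·(-1.448880)≈-0.030666
n=10: y≈-0.030666, sp=1, e=sp−y≈1.030666; I≈-0.128439, D=e−e_prev≈1.790656; u=0·1.030666+5/4·(-0.128439)+0·1.790656≈-0.160548; next y=3/5·(-0.030666)+3/4·(-0.160548)≈-0.138810
n=11: y≈-0.138810, sp=1, e=sp−y≈1.138810; I≈1.010372, D=e−e_prev≈0.108145; u=0·1.138810+5/4·1.010372+0·0.108145≈1.262965; next y=3/5·(-0.138810)+3/4·1.262965≈0.863937
n=12: y≈0.863937, sp=1, e=sp−y≈0.136063; I≈1.146435, D=e−e_prev≈-1.002748; u=0·0.136063+5/4·1.146435+0·(-1.002748)≈1.433043; next y=3/5·0.863937+3/4·1.433043≈1.593145
n=13: y≈1.593145, sp=1, e=sp−y≈-0.593145; I≈0.553290, D=e−e_prev≈-0.729207; u=0·(-0.593145)+5/4·0.553290+0·(-0.729207)≈0.691612; next y=3/5·1.593145+3/4·0.691612≈1.474596

0 5 6.250 0.000
1 5 6.641 4.688
2 5 3.149 7.793
3 2 -3.148 7.038
4 2 -2.975 1.862
5 2 0.918 -1.114
6 2 3.393 0.020
7 2 2.697 2.557
8 1 -0.499 3.557
9 1 -1.449 1.760
10 1 -0.161 -0.031
11 1 1.263 -0.139
12 1 1.433 0.864
13 1 0.692 1.593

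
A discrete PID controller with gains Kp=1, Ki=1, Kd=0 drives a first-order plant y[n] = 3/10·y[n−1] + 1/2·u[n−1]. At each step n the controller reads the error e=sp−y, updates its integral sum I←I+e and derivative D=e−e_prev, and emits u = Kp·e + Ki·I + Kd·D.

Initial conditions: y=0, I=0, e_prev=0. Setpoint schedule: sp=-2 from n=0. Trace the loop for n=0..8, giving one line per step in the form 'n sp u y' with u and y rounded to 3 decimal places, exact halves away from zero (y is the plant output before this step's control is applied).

0 -2 -4.000 0.000
1 -2 -2.000 -2.000
2 -2 -2.800 -1.600
3 -2 -2.640 -1.880
4 -2 -2.752 -1.884
5 -2 -2.754 -1.941
6 -2 -2.776 -1.959
7 -2 -2.784 -1.976
8 -2 -2.790 -1.985

(exact arithmetic carried between steps; '≈' marks a value shown rounded to 6 d.p. or computed from one; I and e_prev carry over from the previous line; the table rounds u and y to 3 d.p., halves away from zero)
n=0: y=0, sp=-2, e=sp−y=-2; I=-2, D=e−e_prev=-2; u=1·(-2)+1·(-2)+0·(-2)=-4; next y=3/10·0+1/2·(-4)=-2
n=1: y=-2, sp=-2, e=sp−y=0; I=-2, D=e−e_prev=2; u=1·0+1·(-2)+0·2=-2; next y=3/10·(-2)+1/2·(-2)=-1.6
n=2: y=-1.6, sp=-2, e=sp−y=-0.4; I=-2.4, D=e−e_prev=-0.4; u=1·(-0.4)+1·(-2.4)+0·(-0.4)=-2.8; next y=3/10·(-1.6)+1/2·(-2.8)=-1.88
n=3: y=-1.88, sp=-2, e=sp−y=-0.12; I=-2.52, D=e−e_prev=0.28; u=1·(-0.12)+1·(-2.52)+0·0.28=-2.64; next y=3/10·(-1.88)+1/2·(-2.64)=-1.884
n=4: y=-1.884, sp=-2, e=sp−y=-0.116; I=-2.636, D=e−e_prev=0.004; u=1·(-0.116)+1·(-2.636)+0·0.004=-2.752; next y=3/10·(-1.884)+1/2·(-2.752)=-1.9412
n=5: y=-1.9412, sp=-2, e=sp−y=-0.0588; I=-2.6948, D=e−e_prev=0.0572; u=1·(-0.0588)+1·(-2.6948)+0·0.0572=-2.7536; next y=3/10·(-1.9412)+1/2·(-2.7536)=-1.95916
n=6: y=-1.95916, sp=-2, e=sp−y=-0.04084; I=-2.73564, D=e−e_prev=0.01796; u=1·(-0.04084)+1·(-2.73564)+0·0.01796=-2.77648; next y=3/10·(-1.95916)+1/2·(-2.77648)=-1.975988
n=7: y=-1.975988, sp=-2, e=sp−y=-0.024012; I=-2.759652, D=e−e_prev=0.016828; u=1·(-0.024012)+1·(-2.759652)+0·0.016828=-2.783664; next y=3/10·(-1.975988)+1/2·(-2.783664)≈-1.984628
n=8: y≈-1.984628, sp=-2, e=sp−y≈-0.015372; I≈-2.775024, D=e−e_prev≈0.008640; u=1·(-0.015372)+1·(-2.775024)+0·0.008640≈-2.790395; next y=3/10·(-1.984628)+1/2·(-2.790395)≈-1.990586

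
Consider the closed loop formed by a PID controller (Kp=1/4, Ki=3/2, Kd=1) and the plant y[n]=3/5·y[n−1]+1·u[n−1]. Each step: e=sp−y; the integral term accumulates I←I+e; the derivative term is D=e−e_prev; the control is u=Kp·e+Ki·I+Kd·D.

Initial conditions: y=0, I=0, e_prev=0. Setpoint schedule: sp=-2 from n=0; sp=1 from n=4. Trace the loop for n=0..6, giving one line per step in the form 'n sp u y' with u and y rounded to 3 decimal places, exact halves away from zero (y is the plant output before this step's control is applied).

(exact arithmetic carried between steps; '≈' marks a value shown rounded to 6 d.p. or computed from one; I and e_prev carry over from the previous line; the table rounds u and y to 3 d.p., halves away from zero)
n=0: y=0, sp=-2, e=sp−y=-2; I=-2, D=e−e_prev=-2; u=1/4·(-2)+3/2·(-2)+1·(-2)=-5.5; next y=3/5·0+1·(-5.5)=-5.5
n=1: y=-5.5, sp=-2, e=sp−y=3.5; I=1.5, D=e−e_prev=5.5; u=1/4·3.5+3/2·1.5+1·5.5=8.625; next y=3/5·(-5.5)+1·8.625=5.325
n=2: y=5.325, sp=-2, e=sp−y=-7.325; I=-5.825, D=e−e_prev=-10.825; u=1/4·(-7.325)+3/2·(-5.825)+1·(-10.825)=-21.39375; next y=3/5·5.325+1·(-21.39375)=-18.19875
n=3: y=-18.19875, sp=-2, e=sp−y=16.19875; I=10.37375, D=e−e_prev=23.52375; u=1/4·16.19875+3/2·10.37375+1·23.52375≈43.134063; next y=3/5·(-18.19875)+1·43.134063≈32.214813
n=4: y≈32.214813, sp=1, e=sp−y≈-31.214813; I≈-20.841063, D=e−e_prev≈-47.413563; u=1/4·(-31.214813)+3/2·(-20.841063)+1·(-47.413563)≈-86.478859; next y=3/5·32.214813+1·(-86.478859)≈-67.149972
n=5: y≈-67.149972, sp=1, e=sp−y≈68.149972; I≈47.308909, D=e−e_prev≈99.364784; u=1/4·68.149972+3/2·47.308909+1·99.364784≈187.365641; next y=3/5·(-67.149972)+1·187.365641≈147.075658
n=6: y≈147.075658, sp=1, e=sp−y≈-146.075658; I≈-98.766749, D=e−e_prev≈-214.225630; u=1/4·(-146.075658)+3/2·(-98.766749)+1·(-214.225630)≈-398.894668; next y=3/5·147.075658+1·(-398.894668)≈-310.649273

0 -2 -5.500 0.000
1 -2 8.625 -5.500
2 -2 -21.394 5.325
3 -2 43.134 -18.199
4 1 -86.479 32.215
5 1 187.366 -67.150
6 1 -398.895 147.076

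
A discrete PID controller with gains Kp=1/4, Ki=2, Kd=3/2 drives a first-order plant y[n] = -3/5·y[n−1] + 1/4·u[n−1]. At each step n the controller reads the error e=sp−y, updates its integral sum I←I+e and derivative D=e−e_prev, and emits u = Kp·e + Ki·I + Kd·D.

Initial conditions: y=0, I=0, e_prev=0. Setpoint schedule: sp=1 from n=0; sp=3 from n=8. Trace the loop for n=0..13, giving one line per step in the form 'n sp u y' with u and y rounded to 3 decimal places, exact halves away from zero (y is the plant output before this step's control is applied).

0 1 3.750 0.000
1 1 0.734 0.938
2 1 7.202 -0.379
3 1 -1.040 2.028
4 1 13.657 -1.477
5 1 -8.310 4.300
6 1 27.347 -4.658
7 1 -28.359 9.631
8 3 67.687 -12.869
9 3 -77.993 24.643
10 3 155.964 -34.284
11 3 -209.779 59.561
12 3 371.902 -88.182
13 3 -545.097 145.885

(exact arithmetic carried between steps; '≈' marks a value shown rounded to 6 d.p. or computed from one; I and e_prev carry over from the previous line; the table rounds u and y to 3 d.p., halves away from zero)
n=0: y=0, sp=1, e=sp−y=1; I=1, D=e−e_prev=1; u=1/4·1+2·1+3/2·1=3.75; next y=-3/5·0+1/4·3.75=0.9375
n=1: y=0.9375, sp=1, e=sp−y=0.0625; I=1.0625, D=e−e_prev=-0.9375; u=1/4·0.0625+2·1.0625+3/2·(-0.9375)=0.734375; next y=-3/5·0.9375+1/4·0.734375≈-0.378906
n=2: y≈-0.378906, sp=1, e=sp−y≈1.378906; I≈2.441406, D=e−e_prev≈1.316406; u=1/4·1.378906+2·2.441406+3/2·1.316406≈7.202148; next y=-3/5·(-0.378906)+1/4·7.202148≈2.027881
n=3: y≈2.027881, sp=1, e=sp−y≈-1.027881; I≈1.413525, D=e−e_prev≈-2.406787; u=1/4·(-1.027881)+2·1.413525+3/2·(-2.406787)≈-1.040100; next y=-3/5·2.027881+1/4·(-1.040100)≈-1.476754
n=4: y≈-1.476754, sp=1, e=sp−y≈2.476754; I≈3.890279, D=e−e_prev≈3.504634; u=1/4·2.476754+2·3.890279+3/2·3.504634≈13.656698; next y=-3/5·(-1.476754)+1/4·13.656698≈4.300227
n=5: y≈4.300227, sp=1, e=sp−y≈-3.300227; I≈0.590052, D=e−e_prev≈-5.776980; u=1/4·(-3.300227)+2·0.590052+3/2·(-5.776980)≈-8.310422; next y=-3/5·4.300227+1/4·(-8.310422)≈-4.657741
n=6: y≈-4.657741, sp=1, e=sp−y≈5.657741; I≈6.247794, D=e−e_prev≈8.957968; u=1/4·5.657741+2·6.247794+3/2·8.957968≈27.346975; next y=-3/5·(-4.657741)+1/4·27.346975≈9.631389
n=7: y≈9.631389, sp=1, e=sp−y≈-8.631389; I≈-2.383595, D=e−e_prev≈-14.289130; u=1/4·(-8.631389)+2·(-2.383595)+3/2·(-14.289130)≈-28.358732; next y=-3/5·9.631389+1/4·(-28.358732)≈-12.868516
n=8: y≈-12.868516, sp=3, e=sp−y≈15.868516; I≈13.484921, D=e−e_prev≈24.499905; u=1/4·15.868516+2·13.484921+3/2·24.499905≈67.686829; next y=-3/5·(-12.868516)+1/4·67.686829≈24.642817
n=9: y≈24.642817, sp=3, e=sp−y≈-21.642817; I≈-8.157896, D=e−e_prev≈-37.511333; u=1/4·(-21.642817)+2·(-8.157896)+3/2·(-37.511333)≈-77.993495; next y=-3/5·24.642817+1/4·(-77.993495)≈-34.284064
n=10: y≈-34.284064, sp=3, e=sp−y≈37.284064; I≈29.126168, D=e−e_prev≈58.926881; u=1/4·37.284064+2·29.126168+3/2·58.926881≈155.963675; next y=-3/5·(-34.284064)+1/4·155.963675≈59.561357
n=11: y≈59.561357, sp=3, e=sp−y≈-56.561357; I≈-27.435189, D=e−e_prev≈-93.845421; u=1/4·(-56.561357)+2·(-27.435189)+3/2·(-93.845421)≈-209.778848; next y=-3/5·59.561357+1/4·(-209.778848)≈-88.181526
n=12: y≈-88.181526, sp=3, e=sp−y≈91.181526; I≈63.746338, D=e−e_prev≈147.742883; u=1/4·91.181526+2·63.746338+3/2·147.742883≈371.902382; next y=-3/5·(-88.181526)+1/4·371.902382≈145.884511
n=13: y≈145.884511, sp=3, e=sp−y≈-142.884511; I≈-79.138174, D=e−e_prev≈-234.066038; u=1/4·(-142.884511)+2·(-79.138174)+3/2·(-234.066038)≈-545.096532; next y=-3/5·145.884511+1/4·(-545.096532)≈-223.804840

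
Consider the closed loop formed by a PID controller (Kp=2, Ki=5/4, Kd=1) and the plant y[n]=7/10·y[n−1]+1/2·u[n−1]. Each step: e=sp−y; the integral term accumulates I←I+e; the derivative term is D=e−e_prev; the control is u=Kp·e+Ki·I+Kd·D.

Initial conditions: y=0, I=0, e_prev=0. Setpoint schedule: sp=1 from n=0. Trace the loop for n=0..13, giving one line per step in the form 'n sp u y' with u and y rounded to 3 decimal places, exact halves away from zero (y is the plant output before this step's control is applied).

(exact arithmetic carried between steps; '≈' marks a value shown rounded to 6 d.p. or computed from one; I and e_prev carry over from the previous line; the table rounds u and y to 3 d.p., halves away from zero)
n=0: y=0, sp=1, e=sp−y=1; I=1, D=e−e_prev=1; u=2·1+5/4·1+1·1=4.25; next y=7/10·0+1/2·4.25=2.125
n=1: y=2.125, sp=1, e=sp−y=-1.125; I=-0.125, D=e−e_prev=-2.125; u=2·(-1.125)+5/4·(-0.125)+1·(-2.125)=-4.53125; next y=7/10·2.125+1/2·(-4.53125)=-0.778125
n=2: y=-0.778125, sp=1, e=sp−y=1.778125; I=1.653125, D=e−e_prev=2.903125; u=2·1.778125+5/4·1.653125+1·2.903125≈8.525781; next y=7/10·(-0.778125)+1/2·8.525781≈3.718203
n=3: y≈3.718203, sp=1, e=sp−y≈-2.718203; I≈-1.065078, D=e−e_prev≈-4.496328; u=2·(-2.718203)+5/4·(-1.065078)+1·(-4.496328)≈-11.264082; next y=7/10·3.718203+1/2·(-11.264082)≈-3.029299
n=4: y≈-3.029299, sp=1, e=sp−y≈4.029299; I≈2.964221, D=e−e_prev≈6.747502; u=2·4.029299+5/4·2.964221+1·6.747502≈18.511375; next y=7/10·(-3.029299)+1/2·18.511375≈7.135179
n=5: y≈7.135179, sp=1, e=sp−y≈-6.135179; I≈-3.170958, D=e−e_prev≈-10.164477; u=2·(-6.135179)+5/4·(-3.170958)+1·(-10.164477)≈-26.398532; next y=7/10·7.135179+1/2·(-26.398532)≈-8.204641
n=6: y≈-8.204641, sp=1, e=sp−y≈9.204641; I≈6.033683, D=e−e_prev≈15.339819; u=2·9.204641+5/4·6.033683+1·15.339819≈41.291205; next y=7/10·(-8.204641)+1/2·41.291205≈14.902354
n=7: y≈14.902354, sp=1, e=sp−y≈-13.902354; I≈-7.868671, D=e−e_prev≈-23.106995; u=2·(-13.902354)+5/4·(-7.868671)+1·(-23.106995)≈-60.747541; next y=7/10·14.902354+1/2·(-60.747541)≈-19.942123
n=8: y≈-19.942123, sp=1, e=sp−y≈20.942123; I≈13.073452, D=e−e_prev≈34.844477; u=2·20.942123+5/4·13.073452+1·34.844477≈93.070538; next y=7/10·(-19.942123)+1/2·93.070538≈32.575783
n=9: y≈32.575783, sp=1, e=sp−y≈-31.575783; I≈-18.502331, D=e−e_prev≈-52.517906; u=2·(-31.575783)+5/4·(-18.502331)+1·(-52.517906)≈-138.797385; next y=7/10·32.575783+1/2·(-138.797385)≈-46.595644
n=10: y≈-46.595644, sp=1, e=sp−y≈47.595644; I≈29.093314, D=e−e_prev≈79.171427; u=2·47.595644+5/4·29.093314+1·79.171427≈210.729358; next y=7/10·(-46.595644)+1/2·210.729358≈72.747728
n=11: y≈72.747728, sp=1, e=sp−y≈-71.747728; I≈-42.654414, D=e−e_prev≈-119.343372; u=2·(-71.747728)+5/4·(-42.654414)+1·(-119.343372)≈-316.156847; next y=7/10·72.747728+1/2·(-316.156847)≈-107.155014
n=12: y≈-107.155014, sp=1, e=sp−y≈108.155014; I≈65.500599, D=e−e_prev≈179.902742; u=2·108.155014+5/4·65.500599+1·179.902742≈478.088518; next y=7/10·(-107.155014)+1/2·478.088518≈164.035749
n=13: y≈164.035749, sp=1, e=sp−y≈-163.035749; I≈-97.535150, D=e−e_prev≈-271.190763; u=2·(-163.035749)+5/4·(-97.535150)+1·(-271.190763)≈-719.181200; next y=7/10·164.035749+1/2·(-719.181200)≈-244.765575

0 1 4.250 0.000
1 1 -4.531 2.125
2 1 8.526 -0.778
3 1 -11.264 3.718
4 1 18.511 -3.029
5 1 -26.399 7.135
6 1 41.291 -8.205
7 1 -60.748 14.902
8 1 93.071 -19.942
9 1 -138.797 32.576
10 1 210.729 -46.596
11 1 -316.157 72.748
12 1 478.089 -107.155
13 1 -719.181 164.036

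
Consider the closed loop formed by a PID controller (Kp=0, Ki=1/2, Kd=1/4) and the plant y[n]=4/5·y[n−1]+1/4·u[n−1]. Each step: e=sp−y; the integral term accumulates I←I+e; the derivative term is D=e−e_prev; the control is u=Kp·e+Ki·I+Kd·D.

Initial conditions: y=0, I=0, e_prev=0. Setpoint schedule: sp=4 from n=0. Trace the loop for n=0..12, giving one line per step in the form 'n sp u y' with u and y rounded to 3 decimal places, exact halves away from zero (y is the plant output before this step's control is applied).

(exact arithmetic carried between steps; '≈' marks a value shown rounded to 6 d.p. or computed from one; I and e_prev carry over from the previous line; the table rounds u and y to 3 d.p., halves away from zero)
n=0: y=0, sp=4, e=sp−y=4; I=4, D=e−e_prev=4; u=0·4+1/2·4+1/4·4=3; next y=4/5·0+1/4·3=0.75
n=1: y=0.75, sp=4, e=sp−y=3.25; I=7.25, D=e−e_prev=-0.75; u=0·3.25+1/2·7.25+1/4·(-0.75)=3.4375; next y=4/5·0.75+1/4·3.4375=1.459375
n=2: y=1.459375, sp=4, e=sp−y=2.540625; I=9.790625, D=e−e_prev=-0.709375; u=0·2.540625+1/2·9.790625+1/4·(-0.709375)≈4.717969; next y=4/5·1.459375+1/4·4.717969≈2.346992
n=3: y≈2.346992, sp=4, e=sp−y≈1.653008; I≈11.443633, D=e−e_prev≈-0.887617; u=0·1.653008+1/2·11.443633+1/4·(-0.887617)≈5.499912; next y=4/5·2.346992+1/4·5.499912≈3.252572
n=4: y≈3.252572, sp=4, e=sp−y≈0.747428; I≈12.191061, D=e−e_prev≈-0.905580; u=0·0.747428+1/2·12.191061+1/4·(-0.905580)≈5.869136; next y=4/5·3.252572+1/4·5.869136≈4.069341
n=5: y≈4.069341, sp=4, e=sp−y≈-0.069341; I≈12.121720, D=e−e_prev≈-0.816770; u=0·(-0.069341)+1/2·12.121720+1/4·(-0.816770)≈5.856667; next y=4/5·4.069341+1/4·5.856667≈4.719640
n=6: y≈4.719640, sp=4, e=sp−y≈-0.719640; I≈11.402080, D=e−e_prev≈-0.650299; u=0·(-0.719640)+1/2·11.402080+1/4·(-0.650299)≈5.538465; next y=4/5·4.719640+1/4·5.538465≈5.160328
n=7: y≈5.160328, sp=4, e=sp−y≈-1.160328; I≈10.241752, D=e−e_prev≈-0.440688; u=0·(-1.160328)+1/2·10.241752+1/4·(-0.440688)≈5.010704; next y=4/5·5.160328+1/4·5.010704≈5.380939
n=8: y≈5.380939, sp=4, e=sp−y≈-1.380939; I≈8.860813, D=e−e_prev≈-0.220610; u=0·(-1.380939)+1/2·8.860813+1/4·(-0.220610)≈4.375254; next y=4/5·5.380939+1/4·4.375254≈5.398564
n=9: y≈5.398564, sp=4, e=sp−y≈-1.398564; I≈7.462249, D=e−e_prev≈-0.017626; u=0·(-1.398564)+1/2·7.462249+1/4·(-0.017626)≈3.726718; next y=4/5·5.398564+1/4·3.726718≈5.250531
n=10: y≈5.250531, sp=4, e=sp−y≈-1.250531; I≈6.211718, D=e−e_prev≈0.148033; u=0·(-1.250531)+1/2·6.211718+1/4·0.148033≈3.142867; next y=4/5·5.250531+1/4·3.142867≈4.986142
n=11: y≈4.986142, sp=4, e=sp−y≈-0.986142; I≈5.225576, D=e−e_prev≈0.264389; u=0·(-0.986142)+1/2·5.225576+1/4·0.264389≈2.678885; next y=4/5·4.986142+1/4·2.678885≈4.658635
n=12: y≈4.658635, sp=4, e=sp−y≈-0.658635; I≈4.566942, D=e−e_prev≈0.327507; u=0·(-0.658635)+1/2·4.566942+1/4·0.327507≈2.365348; next y=4/5·4.658635+1/4·2.365348≈4.318245

0 4 3.000 0.000
1 4 3.438 0.750
2 4 4.718 1.459
3 4 5.500 2.347
4 4 5.869 3.253
5 4 5.857 4.069
6 4 5.538 4.720
7 4 5.011 5.160
8 4 4.375 5.381
9 4 3.727 5.399
10 4 3.143 5.251
11 4 2.679 4.986
12 4 2.365 4.659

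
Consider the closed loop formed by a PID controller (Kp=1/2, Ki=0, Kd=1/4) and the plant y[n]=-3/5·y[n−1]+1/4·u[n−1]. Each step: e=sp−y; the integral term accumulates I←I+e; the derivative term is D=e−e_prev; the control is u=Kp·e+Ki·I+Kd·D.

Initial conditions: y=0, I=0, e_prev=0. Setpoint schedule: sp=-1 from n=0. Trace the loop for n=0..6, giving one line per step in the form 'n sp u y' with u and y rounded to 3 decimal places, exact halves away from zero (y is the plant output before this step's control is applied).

(exact arithmetic carried between steps; '≈' marks a value shown rounded to 6 d.p. or computed from one; I and e_prev carry over from the previous line; the table rounds u and y to 3 d.p., halves away from zero)
n=0: y=0, sp=-1, e=sp−y=-1; I=-1, D=e−e_prev=-1; u=1/2·(-1)+0·(-1)+1/4·(-1)=-0.75; next y=-3/5·0+1/4·(-0.75)=-0.1875
n=1: y=-0.1875, sp=-1, e=sp−y=-0.8125; I=-1.8125, D=e−e_prev=0.1875; u=1/2·(-0.8125)+0·(-1.8125)+1/4·0.1875=-0.359375; next y=-3/5·(-0.1875)+1/4·(-0.359375)≈0.022656
n=2: y≈0.022656, sp=-1, e=sp−y≈-1.022656; I≈-2.835156, D=e−e_prev≈-0.210156; u=1/2·(-1.022656)+0·(-2.835156)+1/4·(-0.210156)≈-0.563867; next y=-3/5·0.022656+1/4·(-0.563867)≈-0.154561
n=3: y≈-0.154561, sp=-1, e=sp−y≈-0.845439; I≈-3.680596, D=e−e_prev≈0.177217; u=1/2·(-0.845439)+0·(-3.680596)+1/4·0.177217≈-0.378416; next y=-3/5·(-0.154561)+1/4·(-0.378416)≈-0.001868
n=4: y≈-0.001868, sp=-1, e=sp−y≈-0.998132; I≈-4.678728, D=e−e_prev≈-0.152693; u=1/2·(-0.998132)+0·(-4.678728)+1/4·(-0.152693)≈-0.537239; next y=-3/5·(-0.001868)+1/4·(-0.537239)≈-0.133189
n=5: y≈-0.133189, sp=-1, e=sp−y≈-0.866811; I≈-5.545539, D=e−e_prev≈0.131322; u=1/2·(-0.866811)+0·(-5.545539)+1/4·0.131322≈-0.400575; next y=-3/5·(-0.133189)+1/4·(-0.400575)≈-0.020230
n=6: y≈-0.020230, sp=-1, e=sp−y≈-0.979770; I≈-6.525309, D=e−e_prev≈-0.112959; u=1/2·(-0.979770)+0·(-6.525309)+1/4·(-0.112959)≈-0.518125; next y=-3/5·(-0.020230)+1/4·(-0.518125)≈-0.117393

0 -1 -0.750 0.000
1 -1 -0.359 -0.188
2 -1 -0.564 0.023
3 -1 -0.378 -0.155
4 -1 -0.537 -0.002
5 -1 -0.401 -0.133
6 -1 -0.518 -0.020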